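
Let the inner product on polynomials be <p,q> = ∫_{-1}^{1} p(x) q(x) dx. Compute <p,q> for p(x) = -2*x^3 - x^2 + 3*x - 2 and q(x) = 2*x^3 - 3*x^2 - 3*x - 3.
<p,q> = 118/7

Expand the product: p(x)·q(x) = -4*x^6 + 4*x^5 + 15*x^4 - 4*x^3 - 3*x + 6.
∫_{-1}^{1} of each monomial x^k gives [2/(k+1) if k even, 0 if k odd]. Integrating term-by-term (or equivalently evaluating the antiderivative F(x) = -4*x^7/7 + 2*x^6/3 + 3*x^5 - x^4 - 3*x^2/2 + 6*x at the endpoints):
  F(1) − F(−1) = 277/42 − (-431/42) = 118/7.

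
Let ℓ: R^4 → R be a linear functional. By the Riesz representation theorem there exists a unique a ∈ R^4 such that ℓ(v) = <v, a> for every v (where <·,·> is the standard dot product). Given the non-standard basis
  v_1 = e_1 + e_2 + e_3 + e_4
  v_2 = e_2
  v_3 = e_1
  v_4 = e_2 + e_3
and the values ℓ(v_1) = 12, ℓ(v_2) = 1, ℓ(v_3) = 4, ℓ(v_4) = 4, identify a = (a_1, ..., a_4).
a = (4, 1, 3, 4)

Write a = (a_1, ..., a_4) in the standard basis. For each basis vector v_i, ℓ(v_i) = <v_i, a> is a linear equation in the a_j's. Collect the n equations into a matrix system V a = ℓ, where row i of V is v_i (expressed in the standard basis). Since V is invertible (lower-triangular with 1s on the diagonal, up to permutation), solve by back-substitution:
  V =
[[1, 1, 1, 1],
 [0, 1, 0, 0],
 [1, 0, 0, 0],
 [0, 1, 1, 0]]
  V a = (12, 1, 4, 4)
Solving gives a = (4, 1, 3, 4).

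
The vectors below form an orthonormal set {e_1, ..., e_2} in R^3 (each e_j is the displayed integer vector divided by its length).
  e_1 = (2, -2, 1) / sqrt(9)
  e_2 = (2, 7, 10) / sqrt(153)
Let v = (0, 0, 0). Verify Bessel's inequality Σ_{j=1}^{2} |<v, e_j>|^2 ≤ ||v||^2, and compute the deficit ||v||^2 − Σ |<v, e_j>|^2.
Σ |<v, e_j>|^2 = 0; ||v||^2 = 0; deficit = 0

Write each e_j = u_j / sqrt(<u_j, u_j>) where u_j is the displayed integer vector. Then <v, e_j> = <v, u_j> / sqrt(<u_j, u_j>), so |<v, e_j>|^2 = <v, u_j>^2 / <u_j, u_j>.
Coefficients: <v, e_1> = 0/sqrt(9), <v, e_2> = 0/sqrt(153).
Square and sum: Σ |<v, e_j>|^2 = 0.
Compute ||v||^2 = v·v = 0.
Deficit = 0 − 0 = 0 ≥ 0, confirming Bessel's inequality. (The deficit equals ||v − Σ <v,e_j> e_j||^2, the squared distance from v to span{e_j}.)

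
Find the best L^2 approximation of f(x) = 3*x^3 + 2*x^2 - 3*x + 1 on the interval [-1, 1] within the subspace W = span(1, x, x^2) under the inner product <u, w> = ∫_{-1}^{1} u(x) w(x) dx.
g(x) = 2*x^2 - 6*x/5 + 1

The best approximation g ∈ W is the orthogonal projection of f onto W. Writing g = a_0 + a_1 x + a_2 x^2, the coefficients solve the normal equations G · a = b where
  G_{ij} = <φ_i, φ_j> and b_i = <f, φ_i>, with φ_0 = 1, φ_1 = x, φ_2 = x^2.
G =
  [2, 0, 2/3]
  [0, 2/3, 0]
  [2/3, 0, 2/5],
b = (10/3, -4/5, 22/15).
Solving gives a_0 = 1, a_1 = -6/5, a_2 = 2, so
  g(x) = 2*x^2 - 6*x/5 + 1.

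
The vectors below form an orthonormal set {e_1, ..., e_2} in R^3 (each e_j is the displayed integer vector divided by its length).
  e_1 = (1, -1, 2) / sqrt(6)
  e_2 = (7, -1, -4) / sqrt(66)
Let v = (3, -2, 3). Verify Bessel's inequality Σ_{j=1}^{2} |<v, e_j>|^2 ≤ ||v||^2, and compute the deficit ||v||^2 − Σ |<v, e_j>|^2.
Σ |<v, e_j>|^2 = 22; ||v||^2 = 22; deficit = 0

Write each e_j = u_j / sqrt(<u_j, u_j>) where u_j is the displayed integer vector. Then <v, e_j> = <v, u_j> / sqrt(<u_j, u_j>), so |<v, e_j>|^2 = <v, u_j>^2 / <u_j, u_j>.
Coefficients: <v, e_1> = 11/sqrt(6), <v, e_2> = 11/sqrt(66).
Square and sum: Σ |<v, e_j>|^2 = 22.
Compute ||v||^2 = v·v = 22.
Deficit = 22 − 22 = 0 ≥ 0, confirming Bessel's inequality. (The deficit equals ||v − Σ <v,e_j> e_j||^2, the squared distance from v to span{e_j}.)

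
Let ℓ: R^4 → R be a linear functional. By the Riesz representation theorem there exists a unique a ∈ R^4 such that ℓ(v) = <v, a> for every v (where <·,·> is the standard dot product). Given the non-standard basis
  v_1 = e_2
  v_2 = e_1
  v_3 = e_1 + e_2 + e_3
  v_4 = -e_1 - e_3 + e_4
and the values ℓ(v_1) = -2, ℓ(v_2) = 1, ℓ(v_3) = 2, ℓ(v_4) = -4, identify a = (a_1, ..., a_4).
a = (1, -2, 3, 0)

Write a = (a_1, ..., a_4) in the standard basis. For each basis vector v_i, ℓ(v_i) = <v_i, a> is a linear equation in the a_j's. Collect the n equations into a matrix system V a = ℓ, where row i of V is v_i (expressed in the standard basis). Since V is invertible (lower-triangular with 1s on the diagonal, up to permutation), solve by back-substitution:
  V =
[[0, 1, 0, 0],
 [1, 0, 0, 0],
 [1, 1, 1, 0],
 [-1, 0, -1, 1]]
  V a = (-2, 1, 2, -4)
Solving gives a = (1, -2, 3, 0).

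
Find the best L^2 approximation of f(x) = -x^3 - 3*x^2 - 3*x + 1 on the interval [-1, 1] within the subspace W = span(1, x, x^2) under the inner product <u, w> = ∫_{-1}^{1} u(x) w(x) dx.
g(x) = -3*x^2 - 18*x/5 + 1

The best approximation g ∈ W is the orthogonal projection of f onto W. Writing g = a_0 + a_1 x + a_2 x^2, the coefficients solve the normal equations G · a = b where
  G_{ij} = <φ_i, φ_j> and b_i = <f, φ_i>, with φ_0 = 1, φ_1 = x, φ_2 = x^2.
G =
  [2, 0, 2/3]
  [0, 2/3, 0]
  [2/3, 0, 2/5],
b = (0, -12/5, -8/15).
Solving gives a_0 = 1, a_1 = -18/5, a_2 = -3, so
  g(x) = -3*x^2 - 18*x/5 + 1.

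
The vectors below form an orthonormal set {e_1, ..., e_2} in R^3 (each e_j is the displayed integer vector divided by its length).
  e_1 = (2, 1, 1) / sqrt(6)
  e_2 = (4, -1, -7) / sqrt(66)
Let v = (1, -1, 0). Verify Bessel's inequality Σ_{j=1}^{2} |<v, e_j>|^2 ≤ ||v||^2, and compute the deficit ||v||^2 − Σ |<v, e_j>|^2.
Σ |<v, e_j>|^2 = 6/11; ||v||^2 = 2; deficit = 16/11

Write each e_j = u_j / sqrt(<u_j, u_j>) where u_j is the displayed integer vector. Then <v, e_j> = <v, u_j> / sqrt(<u_j, u_j>), so |<v, e_j>|^2 = <v, u_j>^2 / <u_j, u_j>.
Coefficients: <v, e_1> = 1/sqrt(6), <v, e_2> = 5/sqrt(66).
Square and sum: Σ |<v, e_j>|^2 = 6/11.
Compute ||v||^2 = v·v = 2.
Deficit = 2 − 6/11 = 16/11 ≥ 0, confirming Bessel's inequality. (The deficit equals ||v − Σ <v,e_j> e_j||^2, the squared distance from v to span{e_j}.)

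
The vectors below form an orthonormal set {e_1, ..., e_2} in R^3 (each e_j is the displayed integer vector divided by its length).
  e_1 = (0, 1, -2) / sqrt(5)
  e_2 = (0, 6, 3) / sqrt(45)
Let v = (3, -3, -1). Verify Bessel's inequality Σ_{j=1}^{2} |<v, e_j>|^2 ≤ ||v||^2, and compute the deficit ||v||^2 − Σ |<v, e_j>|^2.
Σ |<v, e_j>|^2 = 10; ||v||^2 = 19; deficit = 9

Write each e_j = u_j / sqrt(<u_j, u_j>) where u_j is the displayed integer vector. Then <v, e_j> = <v, u_j> / sqrt(<u_j, u_j>), so |<v, e_j>|^2 = <v, u_j>^2 / <u_j, u_j>.
Coefficients: <v, e_1> = -1/sqrt(5), <v, e_2> = -21/sqrt(45).
Square and sum: Σ |<v, e_j>|^2 = 10.
Compute ||v||^2 = v·v = 19.
Deficit = 19 − 10 = 9 ≥ 0, confirming Bessel's inequality. (The deficit equals ||v − Σ <v,e_j> e_j||^2, the squared distance from v to span{e_j}.)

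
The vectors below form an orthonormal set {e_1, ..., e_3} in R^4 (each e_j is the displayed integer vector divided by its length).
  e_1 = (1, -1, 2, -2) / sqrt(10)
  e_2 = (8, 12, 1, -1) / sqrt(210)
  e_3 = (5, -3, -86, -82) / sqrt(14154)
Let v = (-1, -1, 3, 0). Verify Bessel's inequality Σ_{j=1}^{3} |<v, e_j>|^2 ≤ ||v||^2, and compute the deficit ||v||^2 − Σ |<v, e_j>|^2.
Σ |<v, e_j>|^2 = 6573/674; ||v||^2 = 11; deficit = 841/674

Write each e_j = u_j / sqrt(<u_j, u_j>) where u_j is the displayed integer vector. Then <v, e_j> = <v, u_j> / sqrt(<u_j, u_j>), so |<v, e_j>|^2 = <v, u_j>^2 / <u_j, u_j>.
Coefficients: <v, e_1> = 6/sqrt(10), <v, e_2> = -17/sqrt(210), <v, e_3> = -260/sqrt(14154).
Square and sum: Σ |<v, e_j>|^2 = 6573/674.
Compute ||v||^2 = v·v = 11.
Deficit = 11 − 6573/674 = 841/674 ≥ 0, confirming Bessel's inequality. (The deficit equals ||v − Σ <v,e_j> e_j||^2, the squared distance from v to span{e_j}.)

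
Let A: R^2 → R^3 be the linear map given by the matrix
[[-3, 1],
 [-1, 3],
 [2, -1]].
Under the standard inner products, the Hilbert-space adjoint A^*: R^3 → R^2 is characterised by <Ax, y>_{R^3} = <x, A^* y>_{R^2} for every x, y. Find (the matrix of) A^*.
A^* = A^T =
[[-3, -1, 2],
 [1, 3, -1]]

For real matrices with standard dot products, the defining identity <Ax, y> = <x, A^* y> gives (Ax)^T y = x^T (A^*) y, i.e. x^T A^T y = x^T (A^*) y. Since this holds for all x, y, we must have A^* = A^T. Therefore
A^* =
[[-3, -1, 2],
 [1, 3, -1]].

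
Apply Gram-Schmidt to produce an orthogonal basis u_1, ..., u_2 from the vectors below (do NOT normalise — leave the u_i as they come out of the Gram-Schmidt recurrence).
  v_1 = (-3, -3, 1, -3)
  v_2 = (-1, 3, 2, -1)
Orthogonal basis:
  u_1 = (-3, -3, 1, -3)
  u_2 = (-31/28, 81/28, 57/28, -31/28)

Apply the Gram-Schmidt recurrence
  u_1 = v_1
  u_i = v_i − Σ_{j<i} ((v_i · u_j) / (u_j · u_j)) · u_j.

Step by step this gives:
  u_1 = (-3, -3, 1, -3)
  u_2 = (-31/28, 81/28, 57/28, -31/28)

Orthogonality check:
  u_2 · u_1 = 0 (should be 0)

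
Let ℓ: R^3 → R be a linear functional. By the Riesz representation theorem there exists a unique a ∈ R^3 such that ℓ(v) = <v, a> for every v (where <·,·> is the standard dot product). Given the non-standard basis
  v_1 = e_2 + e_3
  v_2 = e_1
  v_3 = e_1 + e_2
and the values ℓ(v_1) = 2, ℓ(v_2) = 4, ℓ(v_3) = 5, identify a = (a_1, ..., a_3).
a = (4, 1, 1)

Write a = (a_1, ..., a_3) in the standard basis. For each basis vector v_i, ℓ(v_i) = <v_i, a> is a linear equation in the a_j's. Collect the n equations into a matrix system V a = ℓ, where row i of V is v_i (expressed in the standard basis). Since V is invertible (lower-triangular with 1s on the diagonal, up to permutation), solve by back-substitution:
  V =
[[0, 1, 1],
 [1, 0, 0],
 [1, 1, 0]]
  V a = (2, 4, 5)
Solving gives a = (4, 1, 1).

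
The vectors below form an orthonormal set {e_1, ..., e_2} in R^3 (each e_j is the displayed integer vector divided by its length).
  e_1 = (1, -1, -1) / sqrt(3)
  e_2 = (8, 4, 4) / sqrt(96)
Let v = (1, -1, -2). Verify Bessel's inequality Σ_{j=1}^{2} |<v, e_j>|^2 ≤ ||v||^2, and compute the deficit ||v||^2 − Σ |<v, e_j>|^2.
Σ |<v, e_j>|^2 = 11/2; ||v||^2 = 6; deficit = 1/2

Write each e_j = u_j / sqrt(<u_j, u_j>) where u_j is the displayed integer vector. Then <v, e_j> = <v, u_j> / sqrt(<u_j, u_j>), so |<v, e_j>|^2 = <v, u_j>^2 / <u_j, u_j>.
Coefficients: <v, e_1> = 4/sqrt(3), <v, e_2> = -4/sqrt(96).
Square and sum: Σ |<v, e_j>|^2 = 11/2.
Compute ||v||^2 = v·v = 6.
Deficit = 6 − 11/2 = 1/2 ≥ 0, confirming Bessel's inequality. (The deficit equals ||v − Σ <v,e_j> e_j||^2, the squared distance from v to span{e_j}.)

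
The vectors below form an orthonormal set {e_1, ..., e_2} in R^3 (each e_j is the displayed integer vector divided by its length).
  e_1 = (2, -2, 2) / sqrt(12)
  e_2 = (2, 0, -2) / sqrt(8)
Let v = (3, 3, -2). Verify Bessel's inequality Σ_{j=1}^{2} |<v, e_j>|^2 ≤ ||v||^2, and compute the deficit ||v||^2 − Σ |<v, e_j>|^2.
Σ |<v, e_j>|^2 = 83/6; ||v||^2 = 22; deficit = 49/6

Write each e_j = u_j / sqrt(<u_j, u_j>) where u_j is the displayed integer vector. Then <v, e_j> = <v, u_j> / sqrt(<u_j, u_j>), so |<v, e_j>|^2 = <v, u_j>^2 / <u_j, u_j>.
Coefficients: <v, e_1> = -4/sqrt(12), <v, e_2> = 10/sqrt(8).
Square and sum: Σ |<v, e_j>|^2 = 83/6.
Compute ||v||^2 = v·v = 22.
Deficit = 22 − 83/6 = 49/6 ≥ 0, confirming Bessel's inequality. (The deficit equals ||v − Σ <v,e_j> e_j||^2, the squared distance from v to span{e_j}.)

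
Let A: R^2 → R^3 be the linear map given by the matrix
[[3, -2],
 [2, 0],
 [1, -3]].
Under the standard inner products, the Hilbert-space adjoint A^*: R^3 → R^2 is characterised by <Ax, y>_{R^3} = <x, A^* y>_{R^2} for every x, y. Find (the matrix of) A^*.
A^* = A^T =
[[3, 2, 1],
 [-2, 0, -3]]

For real matrices with standard dot products, the defining identity <Ax, y> = <x, A^* y> gives (Ax)^T y = x^T (A^*) y, i.e. x^T A^T y = x^T (A^*) y. Since this holds for all x, y, we must have A^* = A^T. Therefore
A^* =
[[3, 2, 1],
 [-2, 0, -3]].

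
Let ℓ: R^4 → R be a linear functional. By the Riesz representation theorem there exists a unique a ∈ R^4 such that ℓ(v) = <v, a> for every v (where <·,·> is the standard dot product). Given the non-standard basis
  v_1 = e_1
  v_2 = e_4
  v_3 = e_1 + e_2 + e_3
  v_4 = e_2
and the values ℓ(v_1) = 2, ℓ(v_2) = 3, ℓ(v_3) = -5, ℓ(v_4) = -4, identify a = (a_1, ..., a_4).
a = (2, -4, -3, 3)

Write a = (a_1, ..., a_4) in the standard basis. For each basis vector v_i, ℓ(v_i) = <v_i, a> is a linear equation in the a_j's. Collect the n equations into a matrix system V a = ℓ, where row i of V is v_i (expressed in the standard basis). Since V is invertible (lower-triangular with 1s on the diagonal, up to permutation), solve by back-substitution:
  V =
[[1, 0, 0, 0],
 [0, 0, 0, 1],
 [1, 1, 1, 0],
 [0, 1, 0, 0]]
  V a = (2, 3, -5, -4)
Solving gives a = (2, -4, -3, 3).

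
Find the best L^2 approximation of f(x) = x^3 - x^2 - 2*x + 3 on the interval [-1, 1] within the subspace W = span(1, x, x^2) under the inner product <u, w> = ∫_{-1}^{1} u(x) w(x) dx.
g(x) = -x^2 - 7*x/5 + 3

The best approximation g ∈ W is the orthogonal projection of f onto W. Writing g = a_0 + a_1 x + a_2 x^2, the coefficients solve the normal equations G · a = b where
  G_{ij} = <φ_i, φ_j> and b_i = <f, φ_i>, with φ_0 = 1, φ_1 = x, φ_2 = x^2.
G =
  [2, 0, 2/3]
  [0, 2/3, 0]
  [2/3, 0, 2/5],
b = (16/3, -14/15, 8/5).
Solving gives a_0 = 3, a_1 = -7/5, a_2 = -1, so
  g(x) = -x^2 - 7*x/5 + 3.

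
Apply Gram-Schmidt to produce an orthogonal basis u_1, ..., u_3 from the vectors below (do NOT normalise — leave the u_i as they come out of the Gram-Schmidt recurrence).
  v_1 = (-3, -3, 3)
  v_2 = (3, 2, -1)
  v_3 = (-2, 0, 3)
Orthogonal basis:
  u_1 = (-3, -3, 3)
  u_2 = (1, 0, 1)
  u_3 = (-5/6, 5/3, 5/6)

Apply the Gram-Schmidt recurrence
  u_1 = v_1
  u_i = v_i − Σ_{j<i} ((v_i · u_j) / (u_j · u_j)) · u_j.

Step by step this gives:
  u_1 = (-3, -3, 3)
  u_2 = (1, 0, 1)
  u_3 = (-5/6, 5/3, 5/6)

Orthogonality check:
  u_2 · u_1 = 0 (should be 0)
  u_3 · u_1 = 0 (should be 0)
  u_3 · u_2 = 0 (should be 0)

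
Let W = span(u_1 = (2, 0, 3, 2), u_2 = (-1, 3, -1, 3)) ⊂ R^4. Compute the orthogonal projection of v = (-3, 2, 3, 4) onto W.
proj_W(v) = (109/339, 295/113, 311/339, 1289/339)

Set up U = [u_1 | ... | u_2] ∈ R^(4×2). The projector onto W = col(U) is P = U (U^T U)^(-1) U^T.
Compute U^T U =
  [17, 1]
  [1, 20],
and U^T v = (11, 18).
Solve U^T U · c = U^T v for the coefficients: c = (202/339, 295/339). The projection is proj_W(v) = U c.
Check: (v - proj_W(v)) · u_1 = 0  (should be 0).
Check: (v - proj_W(v)) · u_2 = 0  (should be 0).
Result: proj_W(v) = (109/339, 295/113, 311/339, 1289/339).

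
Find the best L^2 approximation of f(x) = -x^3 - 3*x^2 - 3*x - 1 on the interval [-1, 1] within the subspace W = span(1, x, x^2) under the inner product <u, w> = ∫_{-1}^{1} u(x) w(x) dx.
g(x) = -3*x^2 - 18*x/5 - 1

The best approximation g ∈ W is the orthogonal projection of f onto W. Writing g = a_0 + a_1 x + a_2 x^2, the coefficients solve the normal equations G · a = b where
  G_{ij} = <φ_i, φ_j> and b_i = <f, φ_i>, with φ_0 = 1, φ_1 = x, φ_2 = x^2.
G =
  [2, 0, 2/3]
  [0, 2/3, 0]
  [2/3, 0, 2/5],
b = (-4, -12/5, -28/15).
Solving gives a_0 = -1, a_1 = -18/5, a_2 = -3, so
  g(x) = -3*x^2 - 18*x/5 - 1.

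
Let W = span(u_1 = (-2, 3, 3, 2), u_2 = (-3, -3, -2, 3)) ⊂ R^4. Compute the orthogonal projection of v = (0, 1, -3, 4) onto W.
proj_W(v) = (-1402/797, -867/797, -471/797, 1402/797)

Set up U = [u_1 | ... | u_2] ∈ R^(4×2). The projector onto W = col(U) is P = U (U^T U)^(-1) U^T.
Compute U^T U =
  [26, -3]
  [-3, 31],
and U^T v = (2, 15).
Solve U^T U · c = U^T v for the coefficients: c = (107/797, 396/797). The projection is proj_W(v) = U c.
Check: (v - proj_W(v)) · u_1 = 0  (should be 0).
Check: (v - proj_W(v)) · u_2 = 0  (should be 0).
Result: proj_W(v) = (-1402/797, -867/797, -471/797, 1402/797).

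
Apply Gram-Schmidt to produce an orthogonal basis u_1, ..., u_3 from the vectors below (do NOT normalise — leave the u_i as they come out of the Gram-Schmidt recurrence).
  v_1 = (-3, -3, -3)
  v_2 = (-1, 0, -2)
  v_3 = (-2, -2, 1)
Orthogonal basis:
  u_1 = (-3, -3, -3)
  u_2 = (0, 1, -1)
  u_3 = (-1, 1/2, 1/2)

Apply the Gram-Schmidt recurrence
  u_1 = v_1
  u_i = v_i − Σ_{j<i} ((v_i · u_j) / (u_j · u_j)) · u_j.

Step by step this gives:
  u_1 = (-3, -3, -3)
  u_2 = (0, 1, -1)
  u_3 = (-1, 1/2, 1/2)

Orthogonality check:
  u_2 · u_1 = 0 (should be 0)
  u_3 · u_1 = 0 (should be 0)
  u_3 · u_2 = 0 (should be 0)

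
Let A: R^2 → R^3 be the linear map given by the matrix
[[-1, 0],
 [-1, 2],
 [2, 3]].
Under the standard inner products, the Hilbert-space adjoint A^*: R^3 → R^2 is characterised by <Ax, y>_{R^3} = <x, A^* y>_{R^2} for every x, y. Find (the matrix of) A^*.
A^* = A^T =
[[-1, -1, 2],
 [0, 2, 3]]

For real matrices with standard dot products, the defining identity <Ax, y> = <x, A^* y> gives (Ax)^T y = x^T (A^*) y, i.e. x^T A^T y = x^T (A^*) y. Since this holds for all x, y, we must have A^* = A^T. Therefore
A^* =
[[-1, -1, 2],
 [0, 2, 3]].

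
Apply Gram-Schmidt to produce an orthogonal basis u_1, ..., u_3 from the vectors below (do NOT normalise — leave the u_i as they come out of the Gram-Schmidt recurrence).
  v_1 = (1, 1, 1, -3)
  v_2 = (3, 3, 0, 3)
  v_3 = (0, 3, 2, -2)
Orthogonal basis:
  u_1 = (1, 1, 1, -3)
  u_2 = (13/4, 13/4, 1/4, 9/4)
  u_3 = (-57/35, 48/35, 36/35, 9/35)

Apply the Gram-Schmidt recurrence
  u_1 = v_1
  u_i = v_i − Σ_{j<i} ((v_i · u_j) / (u_j · u_j)) · u_j.

Step by step this gives:
  u_1 = (1, 1, 1, -3)
  u_2 = (13/4, 13/4, 1/4, 9/4)
  u_3 = (-57/35, 48/35, 36/35, 9/35)

Orthogonality check:
  u_2 · u_1 = 0 (should be 0)
  u_3 · u_1 = 0 (should be 0)
  u_3 · u_2 = 0 (should be 0)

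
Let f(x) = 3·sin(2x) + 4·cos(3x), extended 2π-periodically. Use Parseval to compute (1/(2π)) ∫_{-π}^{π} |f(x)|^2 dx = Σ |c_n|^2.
Σ |c_n|^2 = 25/2

Expand |f|^2 and use orthogonality of {sin(nx), cos(mx)} on [-π, π]:
  ∫_{-π}^{π} sin(nx)^2 dx = π, ∫ cos(mx)^2 dx = π, and cross terms integrate to 0.
So ∫_{-π}^{π} f(x)^2 dx = 3^2 · π + 4^2 · π = (9 + 16)π.
Divide by 2π: (9 + 16)/2 = 25/2.
By Parseval, this equals Σ |c_n|^2.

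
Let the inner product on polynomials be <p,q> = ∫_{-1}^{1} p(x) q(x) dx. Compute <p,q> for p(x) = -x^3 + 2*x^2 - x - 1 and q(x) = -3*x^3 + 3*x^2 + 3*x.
<p,q> = -26/35

Expand the product: p(x)·q(x) = 3*x^6 - 9*x^5 + 6*x^4 + 6*x^3 - 6*x^2 - 3*x.
∫_{-1}^{1} of each monomial x^k gives [2/(k+1) if k even, 0 if k odd]. Integrating term-by-term (or equivalently evaluating the antiderivative F(x) = 3*x^7/7 - 3*x^6/2 + 6*x^5/5 + 3*x^4/2 - 2*x^3 - 3*x^2/2 at the endpoints):
  F(1) − F(−1) = -131/70 − (-79/70) = -26/35.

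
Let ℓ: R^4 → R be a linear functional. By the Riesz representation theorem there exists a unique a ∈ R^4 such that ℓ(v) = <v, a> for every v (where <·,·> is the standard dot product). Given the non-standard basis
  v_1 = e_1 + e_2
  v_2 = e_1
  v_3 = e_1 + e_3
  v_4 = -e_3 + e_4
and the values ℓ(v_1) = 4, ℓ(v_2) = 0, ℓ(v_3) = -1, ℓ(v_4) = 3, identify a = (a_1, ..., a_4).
a = (0, 4, -1, 2)

Write a = (a_1, ..., a_4) in the standard basis. For each basis vector v_i, ℓ(v_i) = <v_i, a> is a linear equation in the a_j's. Collect the n equations into a matrix system V a = ℓ, where row i of V is v_i (expressed in the standard basis). Since V is invertible (lower-triangular with 1s on the diagonal, up to permutation), solve by back-substitution:
  V =
[[1, 1, 0, 0],
 [1, 0, 0, 0],
 [1, 0, 1, 0],
 [0, 0, -1, 1]]
  V a = (4, 0, -1, 3)
Solving gives a = (0, 4, -1, 2).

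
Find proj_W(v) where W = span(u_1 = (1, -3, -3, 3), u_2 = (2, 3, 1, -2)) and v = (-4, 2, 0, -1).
proj_W(v) = (-325/124, 39/124, 247/124, -143/124)

Set up U = [u_1 | ... | u_2] ∈ R^(4×2). The projector onto W = col(U) is P = U (U^T U)^(-1) U^T.
Compute U^T U =
  [28, -16]
  [-16, 18],
and U^T v = (-13, 0).
Solve U^T U · c = U^T v for the coefficients: c = (-117/124, -26/31). The projection is proj_W(v) = U c.
Check: (v - proj_W(v)) · u_1 = 0  (should be 0).
Check: (v - proj_W(v)) · u_2 = 0  (should be 0).
Result: proj_W(v) = (-325/124, 39/124, 247/124, -143/124).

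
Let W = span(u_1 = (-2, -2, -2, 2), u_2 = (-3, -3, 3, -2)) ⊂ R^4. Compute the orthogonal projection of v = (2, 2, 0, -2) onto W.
proj_W(v) = (256/123, 256/123, 100/123, -42/41)

Set up U = [u_1 | ... | u_2] ∈ R^(4×2). The projector onto W = col(U) is P = U (U^T U)^(-1) U^T.
Compute U^T U =
  [16, 2]
  [2, 31],
and U^T v = (-12, -8).
Solve U^T U · c = U^T v for the coefficients: c = (-89/123, -26/123). The projection is proj_W(v) = U c.
Check: (v - proj_W(v)) · u_1 = 0  (should be 0).
Check: (v - proj_W(v)) · u_2 = 0  (should be 0).
Result: proj_W(v) = (256/123, 256/123, 100/123, -42/41).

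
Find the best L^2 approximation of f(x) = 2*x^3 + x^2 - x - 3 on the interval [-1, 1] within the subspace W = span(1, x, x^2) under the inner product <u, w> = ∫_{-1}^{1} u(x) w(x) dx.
g(x) = x^2 + x/5 - 3

The best approximation g ∈ W is the orthogonal projection of f onto W. Writing g = a_0 + a_1 x + a_2 x^2, the coefficients solve the normal equations G · a = b where
  G_{ij} = <φ_i, φ_j> and b_i = <f, φ_i>, with φ_0 = 1, φ_1 = x, φ_2 = x^2.
G =
  [2, 0, 2/3]
  [0, 2/3, 0]
  [2/3, 0, 2/5],
b = (-16/3, 2/15, -8/5).
Solving gives a_0 = -3, a_1 = 1/5, a_2 = 1, so
  g(x) = x^2 + x/5 - 3.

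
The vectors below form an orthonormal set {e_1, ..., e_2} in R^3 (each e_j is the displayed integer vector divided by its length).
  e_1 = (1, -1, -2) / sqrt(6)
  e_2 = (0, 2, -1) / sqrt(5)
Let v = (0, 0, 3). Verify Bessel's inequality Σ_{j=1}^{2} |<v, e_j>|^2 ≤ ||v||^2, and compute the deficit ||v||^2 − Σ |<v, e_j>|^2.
Σ |<v, e_j>|^2 = 39/5; ||v||^2 = 9; deficit = 6/5

Write each e_j = u_j / sqrt(<u_j, u_j>) where u_j is the displayed integer vector. Then <v, e_j> = <v, u_j> / sqrt(<u_j, u_j>), so |<v, e_j>|^2 = <v, u_j>^2 / <u_j, u_j>.
Coefficients: <v, e_1> = -6/sqrt(6), <v, e_2> = -3/sqrt(5).
Square and sum: Σ |<v, e_j>|^2 = 39/5.
Compute ||v||^2 = v·v = 9.
Deficit = 9 − 39/5 = 6/5 ≥ 0, confirming Bessel's inequality. (The deficit equals ||v − Σ <v,e_j> e_j||^2, the squared distance from v to span{e_j}.)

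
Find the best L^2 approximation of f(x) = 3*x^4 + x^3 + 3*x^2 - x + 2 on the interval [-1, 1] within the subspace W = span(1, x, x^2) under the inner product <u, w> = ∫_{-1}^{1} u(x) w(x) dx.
g(x) = 39*x^2/7 - 2*x/5 + 61/35

The best approximation g ∈ W is the orthogonal projection of f onto W. Writing g = a_0 + a_1 x + a_2 x^2, the coefficients solve the normal equations G · a = b where
  G_{ij} = <φ_i, φ_j> and b_i = <f, φ_i>, with φ_0 = 1, φ_1 = x, φ_2 = x^2.
G =
  [2, 0, 2/3]
  [0, 2/3, 0]
  [2/3, 0, 2/5],
b = (36/5, -4/15, 356/105).
Solving gives a_0 = 61/35, a_1 = -2/5, a_2 = 39/7, so
  g(x) = 39*x^2/7 - 2*x/5 + 61/35.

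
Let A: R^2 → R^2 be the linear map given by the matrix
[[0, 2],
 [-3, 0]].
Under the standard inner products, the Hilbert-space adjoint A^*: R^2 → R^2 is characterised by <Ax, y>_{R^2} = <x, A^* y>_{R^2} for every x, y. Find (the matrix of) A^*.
A^* = A^T =
[[0, -3],
 [2, 0]]

For real matrices with standard dot products, the defining identity <Ax, y> = <x, A^* y> gives (Ax)^T y = x^T (A^*) y, i.e. x^T A^T y = x^T (A^*) y. Since this holds for all x, y, we must have A^* = A^T. Therefore
A^* =
[[0, -3],
 [2, 0]].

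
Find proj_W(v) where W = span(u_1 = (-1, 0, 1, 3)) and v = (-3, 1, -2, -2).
proj_W(v) = (5/11, 0, -5/11, -15/11)

Set up U = [u_1 | ... | u_1] ∈ R^(4×1). The projector onto W = col(U) is P = U (U^T U)^(-1) U^T.
Compute U^T U =
  [11],
and U^T v = (-5).
Solve U^T U · c = U^T v for the coefficients: c = (-5/11). The projection is proj_W(v) = U c.
Check: (v - proj_W(v)) · u_1 = 0  (should be 0).
Result: proj_W(v) = (5/11, 0, -5/11, -15/11).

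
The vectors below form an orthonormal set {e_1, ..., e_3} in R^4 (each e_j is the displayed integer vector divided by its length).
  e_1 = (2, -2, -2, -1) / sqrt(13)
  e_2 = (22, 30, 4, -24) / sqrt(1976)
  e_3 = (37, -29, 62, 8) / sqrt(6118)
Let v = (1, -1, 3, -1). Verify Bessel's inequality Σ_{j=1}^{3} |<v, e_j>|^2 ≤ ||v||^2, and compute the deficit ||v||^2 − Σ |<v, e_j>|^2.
Σ |<v, e_j>|^2 = 1643/161; ||v||^2 = 12; deficit = 289/161

Write each e_j = u_j / sqrt(<u_j, u_j>) where u_j is the displayed integer vector. Then <v, e_j> = <v, u_j> / sqrt(<u_j, u_j>), so |<v, e_j>|^2 = <v, u_j>^2 / <u_j, u_j>.
Coefficients: <v, e_1> = -1/sqrt(13), <v, e_2> = 28/sqrt(1976), <v, e_3> = 244/sqrt(6118).
Square and sum: Σ |<v, e_j>|^2 = 1643/161.
Compute ||v||^2 = v·v = 12.
Deficit = 12 − 1643/161 = 289/161 ≥ 0, confirming Bessel's inequality. (The deficit equals ||v − Σ <v,e_j> e_j||^2, the squared distance from v to span{e_j}.)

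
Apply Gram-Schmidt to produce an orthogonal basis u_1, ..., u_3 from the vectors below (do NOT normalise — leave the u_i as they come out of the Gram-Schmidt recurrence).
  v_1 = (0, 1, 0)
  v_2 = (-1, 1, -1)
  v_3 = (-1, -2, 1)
Orthogonal basis:
  u_1 = (0, 1, 0)
  u_2 = (-1, 0, -1)
  u_3 = (-1, 0, 1)

Apply the Gram-Schmidt recurrence
  u_1 = v_1
  u_i = v_i − Σ_{j<i} ((v_i · u_j) / (u_j · u_j)) · u_j.

Step by step this gives:
  u_1 = (0, 1, 0)
  u_2 = (-1, 0, -1)
  u_3 = (-1, 0, 1)

Orthogonality check:
  u_2 · u_1 = 0 (should be 0)
  u_3 · u_1 = 0 (should be 0)
  u_3 · u_2 = 0 (should be 0)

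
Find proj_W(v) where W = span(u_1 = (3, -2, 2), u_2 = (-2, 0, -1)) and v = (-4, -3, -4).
proj_W(v) = (-106/21, -52/21, -40/21)

Set up U = [u_1 | ... | u_2] ∈ R^(3×2). The projector onto W = col(U) is P = U (U^T U)^(-1) U^T.
Compute U^T U =
  [17, -8]
  [-8, 5],
and U^T v = (-14, 12).
Solve U^T U · c = U^T v for the coefficients: c = (26/21, 92/21). The projection is proj_W(v) = U c.
Check: (v - proj_W(v)) · u_1 = 0  (should be 0).
Check: (v - proj_W(v)) · u_2 = 0  (should be 0).
Result: proj_W(v) = (-106/21, -52/21, -40/21).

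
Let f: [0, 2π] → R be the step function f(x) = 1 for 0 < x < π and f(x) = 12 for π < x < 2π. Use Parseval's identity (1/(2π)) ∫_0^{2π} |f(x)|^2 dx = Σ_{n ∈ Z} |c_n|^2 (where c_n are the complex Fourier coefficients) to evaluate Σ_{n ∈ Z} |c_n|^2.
Σ |c_n|^2 = 145/2

Parseval equates the L^2 energy of f (normalised by 1/(2π)) with the ℓ^2 sum of its Fourier coefficients: (1/(2π)) ∫_0^{2π} |f|^2 = Σ |c_n|^2.
Compute the left side: (1/(2π)) [∫_0^π 1^2 dx + ∫_π^{2π} 12^2 dx] = (1/(2π)) · (1π + 144π) = (1 + 144)/2 = 145/2.
So Σ_{n ∈ Z} |c_n|^2 = 145/2.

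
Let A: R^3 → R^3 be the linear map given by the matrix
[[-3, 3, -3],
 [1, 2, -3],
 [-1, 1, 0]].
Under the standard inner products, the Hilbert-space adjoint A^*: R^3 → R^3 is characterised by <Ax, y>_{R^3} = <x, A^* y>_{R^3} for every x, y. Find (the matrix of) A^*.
A^* = A^T =
[[-3, 1, -1],
 [3, 2, 1],
 [-3, -3, 0]]

For real matrices with standard dot products, the defining identity <Ax, y> = <x, A^* y> gives (Ax)^T y = x^T (A^*) y, i.e. x^T A^T y = x^T (A^*) y. Since this holds for all x, y, we must have A^* = A^T. Therefore
A^* =
[[-3, 1, -1],
 [3, 2, 1],
 [-3, -3, 0]].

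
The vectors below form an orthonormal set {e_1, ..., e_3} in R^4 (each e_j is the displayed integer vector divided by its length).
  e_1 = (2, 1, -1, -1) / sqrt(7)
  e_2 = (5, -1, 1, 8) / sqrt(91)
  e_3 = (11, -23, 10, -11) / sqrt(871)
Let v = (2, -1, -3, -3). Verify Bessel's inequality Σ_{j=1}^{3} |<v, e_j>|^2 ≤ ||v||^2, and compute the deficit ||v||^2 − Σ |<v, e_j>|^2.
Σ |<v, e_j>|^2 = 1141/67; ||v||^2 = 23; deficit = 400/67

Write each e_j = u_j / sqrt(<u_j, u_j>) where u_j is the displayed integer vector. Then <v, e_j> = <v, u_j> / sqrt(<u_j, u_j>), so |<v, e_j>|^2 = <v, u_j>^2 / <u_j, u_j>.
Coefficients: <v, e_1> = 9/sqrt(7), <v, e_2> = -16/sqrt(91), <v, e_3> = 48/sqrt(871).
Square and sum: Σ |<v, e_j>|^2 = 1141/67.
Compute ||v||^2 = v·v = 23.
Deficit = 23 − 1141/67 = 400/67 ≥ 0, confirming Bessel's inequality. (The deficit equals ||v − Σ <v,e_j> e_j||^2, the squared distance from v to span{e_j}.)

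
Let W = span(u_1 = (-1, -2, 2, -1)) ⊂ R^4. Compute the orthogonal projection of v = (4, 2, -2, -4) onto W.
proj_W(v) = (4/5, 8/5, -8/5, 4/5)

Set up U = [u_1 | ... | u_1] ∈ R^(4×1). The projector onto W = col(U) is P = U (U^T U)^(-1) U^T.
Compute U^T U =
  [10],
and U^T v = (-8).
Solve U^T U · c = U^T v for the coefficients: c = (-4/5). The projection is proj_W(v) = U c.
Check: (v - proj_W(v)) · u_1 = 0  (should be 0).
Result: proj_W(v) = (4/5, 8/5, -8/5, 4/5).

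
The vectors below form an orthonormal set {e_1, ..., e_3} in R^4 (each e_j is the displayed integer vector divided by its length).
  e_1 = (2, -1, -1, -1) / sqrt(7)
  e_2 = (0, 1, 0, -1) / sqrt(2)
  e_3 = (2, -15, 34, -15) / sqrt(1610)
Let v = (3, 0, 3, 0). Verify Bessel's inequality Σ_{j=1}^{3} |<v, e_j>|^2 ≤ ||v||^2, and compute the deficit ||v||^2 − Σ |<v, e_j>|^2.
Σ |<v, e_j>|^2 = 981/115; ||v||^2 = 18; deficit = 1089/115

Write each e_j = u_j / sqrt(<u_j, u_j>) where u_j is the displayed integer vector. Then <v, e_j> = <v, u_j> / sqrt(<u_j, u_j>), so |<v, e_j>|^2 = <v, u_j>^2 / <u_j, u_j>.
Coefficients: <v, e_1> = 3/sqrt(7), <v, e_2> = 0/sqrt(2), <v, e_3> = 108/sqrt(1610).
Square and sum: Σ |<v, e_j>|^2 = 981/115.
Compute ||v||^2 = v·v = 18.
Deficit = 18 − 981/115 = 1089/115 ≥ 0, confirming Bessel's inequality. (The deficit equals ||v − Σ <v,e_j> e_j||^2, the squared distance from v to span{e_j}.)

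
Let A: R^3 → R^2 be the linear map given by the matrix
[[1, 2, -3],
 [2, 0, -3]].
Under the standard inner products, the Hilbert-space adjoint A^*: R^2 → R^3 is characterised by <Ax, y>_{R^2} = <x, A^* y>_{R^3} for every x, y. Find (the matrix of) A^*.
A^* = A^T =
[[1, 2],
 [2, 0],
 [-3, -3]]

For real matrices with standard dot products, the defining identity <Ax, y> = <x, A^* y> gives (Ax)^T y = x^T (A^*) y, i.e. x^T A^T y = x^T (A^*) y. Since this holds for all x, y, we must have A^* = A^T. Therefore
A^* =
[[1, 2],
 [2, 0],
 [-3, -3]].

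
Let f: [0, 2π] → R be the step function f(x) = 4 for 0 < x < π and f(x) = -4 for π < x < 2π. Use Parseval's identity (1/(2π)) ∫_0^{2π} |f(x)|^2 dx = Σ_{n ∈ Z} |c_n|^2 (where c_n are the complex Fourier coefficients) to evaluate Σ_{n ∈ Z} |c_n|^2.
Σ |c_n|^2 = 16

Parseval equates the L^2 energy of f (normalised by 1/(2π)) with the ℓ^2 sum of its Fourier coefficients: (1/(2π)) ∫_0^{2π} |f|^2 = Σ |c_n|^2.
Compute the left side: (1/(2π)) [∫_0^π 4^2 dx + ∫_π^{2π} (-4)^2 dx] = (1/(2π)) · (16π + 16π) = (16 + 16)/2 = 16.
So Σ_{n ∈ Z} |c_n|^2 = 16.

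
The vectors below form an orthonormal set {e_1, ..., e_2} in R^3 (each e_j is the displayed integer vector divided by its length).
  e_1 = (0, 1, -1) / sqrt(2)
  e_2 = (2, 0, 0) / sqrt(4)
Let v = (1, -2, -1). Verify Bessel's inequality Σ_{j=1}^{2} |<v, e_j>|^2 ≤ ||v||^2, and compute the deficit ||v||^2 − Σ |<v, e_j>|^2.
Σ |<v, e_j>|^2 = 3/2; ||v||^2 = 6; deficit = 9/2

Write each e_j = u_j / sqrt(<u_j, u_j>) where u_j is the displayed integer vector. Then <v, e_j> = <v, u_j> / sqrt(<u_j, u_j>), so |<v, e_j>|^2 = <v, u_j>^2 / <u_j, u_j>.
Coefficients: <v, e_1> = -1/sqrt(2), <v, e_2> = 2/sqrt(4).
Square and sum: Σ |<v, e_j>|^2 = 3/2.
Compute ||v||^2 = v·v = 6.
Deficit = 6 − 3/2 = 9/2 ≥ 0, confirming Bessel's inequality. (The deficit equals ||v − Σ <v,e_j> e_j||^2, the squared distance from v to span{e_j}.)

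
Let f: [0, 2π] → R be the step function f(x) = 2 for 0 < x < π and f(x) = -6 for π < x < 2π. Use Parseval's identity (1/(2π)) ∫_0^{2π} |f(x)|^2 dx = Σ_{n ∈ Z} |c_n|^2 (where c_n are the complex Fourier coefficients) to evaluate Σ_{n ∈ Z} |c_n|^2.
Σ |c_n|^2 = 20

Parseval equates the L^2 energy of f (normalised by 1/(2π)) with the ℓ^2 sum of its Fourier coefficients: (1/(2π)) ∫_0^{2π} |f|^2 = Σ |c_n|^2.
Compute the left side: (1/(2π)) [∫_0^π 2^2 dx + ∫_π^{2π} (-6)^2 dx] = (1/(2π)) · (4π + 36π) = (4 + 36)/2 = 20.
So Σ_{n ∈ Z} |c_n|^2 = 20.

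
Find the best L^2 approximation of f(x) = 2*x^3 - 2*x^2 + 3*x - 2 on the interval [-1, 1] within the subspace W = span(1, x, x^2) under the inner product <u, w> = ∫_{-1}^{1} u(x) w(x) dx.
g(x) = -2*x^2 + 21*x/5 - 2

The best approximation g ∈ W is the orthogonal projection of f onto W. Writing g = a_0 + a_1 x + a_2 x^2, the coefficients solve the normal equations G · a = b where
  G_{ij} = <φ_i, φ_j> and b_i = <f, φ_i>, with φ_0 = 1, φ_1 = x, φ_2 = x^2.
G =
  [2, 0, 2/3]
  [0, 2/3, 0]
  [2/3, 0, 2/5],
b = (-16/3, 14/5, -32/15).
Solving gives a_0 = -2, a_1 = 21/5, a_2 = -2, so
  g(x) = -2*x^2 + 21*x/5 - 2.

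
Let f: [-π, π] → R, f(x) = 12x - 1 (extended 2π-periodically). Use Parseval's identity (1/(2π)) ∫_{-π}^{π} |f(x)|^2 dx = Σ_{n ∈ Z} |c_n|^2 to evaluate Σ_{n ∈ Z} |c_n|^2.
Σ |c_n|^2 = 48π^2 + 1

Expand and integrate term by term over [-π, π]:
  ∫ (12x)^2 dx = 144·(2π^3/3); ∫ 2·12·(-1)·x dx = 0 (odd integrand); ∫ (-1)^2 dx = 1·2π.
So (1/(2π)) ∫_{-π}^{π} (12x - 1)^2 dx = 144π^2/3 + 1 = 48π^2 + 1.
Parseval ⇒ Σ |c_n|^2 = 48π^2 + 1.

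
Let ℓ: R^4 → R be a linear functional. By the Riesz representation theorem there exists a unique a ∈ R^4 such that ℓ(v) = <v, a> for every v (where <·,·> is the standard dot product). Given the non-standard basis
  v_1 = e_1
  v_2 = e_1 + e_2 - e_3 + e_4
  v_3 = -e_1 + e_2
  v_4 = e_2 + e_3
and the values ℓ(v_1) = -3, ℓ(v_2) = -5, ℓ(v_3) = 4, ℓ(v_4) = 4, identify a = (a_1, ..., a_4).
a = (-3, 1, 3, 0)

Write a = (a_1, ..., a_4) in the standard basis. For each basis vector v_i, ℓ(v_i) = <v_i, a> is a linear equation in the a_j's. Collect the n equations into a matrix system V a = ℓ, where row i of V is v_i (expressed in the standard basis). Since V is invertible (lower-triangular with 1s on the diagonal, up to permutation), solve by back-substitution:
  V =
[[1, 0, 0, 0],
 [1, 1, -1, 1],
 [-1, 1, 0, 0],
 [0, 1, 1, 0]]
  V a = (-3, -5, 4, 4)
Solving gives a = (-3, 1, 3, 0).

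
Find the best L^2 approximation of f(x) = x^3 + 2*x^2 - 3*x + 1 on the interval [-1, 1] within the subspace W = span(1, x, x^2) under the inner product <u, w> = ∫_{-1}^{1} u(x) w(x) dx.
g(x) = 2*x^2 - 12*x/5 + 1

The best approximation g ∈ W is the orthogonal projection of f onto W. Writing g = a_0 + a_1 x + a_2 x^2, the coefficients solve the normal equations G · a = b where
  G_{ij} = <φ_i, φ_j> and b_i = <f, φ_i>, with φ_0 = 1, φ_1 = x, φ_2 = x^2.
G =
  [2, 0, 2/3]
  [0, 2/3, 0]
  [2/3, 0, 2/5],
b = (10/3, -8/5, 22/15).
Solving gives a_0 = 1, a_1 = -12/5, a_2 = 2, so
  g(x) = 2*x^2 - 12*x/5 + 1.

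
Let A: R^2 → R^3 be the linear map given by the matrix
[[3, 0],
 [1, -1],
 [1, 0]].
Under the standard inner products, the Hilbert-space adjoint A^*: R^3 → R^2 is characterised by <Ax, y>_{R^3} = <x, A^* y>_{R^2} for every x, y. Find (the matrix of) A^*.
A^* = A^T =
[[3, 1, 1],
 [0, -1, 0]]

For real matrices with standard dot products, the defining identity <Ax, y> = <x, A^* y> gives (Ax)^T y = x^T (A^*) y, i.e. x^T A^T y = x^T (A^*) y. Since this holds for all x, y, we must have A^* = A^T. Therefore
A^* =
[[3, 1, 1],
 [0, -1, 0]].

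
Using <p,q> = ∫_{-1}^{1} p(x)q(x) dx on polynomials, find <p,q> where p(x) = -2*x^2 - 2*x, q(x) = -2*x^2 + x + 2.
<p,q> = -12/5

Expand the product: p(x)·q(x) = 4*x^4 + 2*x^3 - 6*x^2 - 4*x.
∫_{-1}^{1} of each monomial x^k gives [2/(k+1) if k even, 0 if k odd]. Integrating term-by-term (or equivalently evaluating the antiderivative F(x) = 4*x^5/5 + x^4/2 - 2*x^3 - 2*x^2 at the endpoints):
  F(1) − F(−1) = -27/10 − (-3/10) = -12/5.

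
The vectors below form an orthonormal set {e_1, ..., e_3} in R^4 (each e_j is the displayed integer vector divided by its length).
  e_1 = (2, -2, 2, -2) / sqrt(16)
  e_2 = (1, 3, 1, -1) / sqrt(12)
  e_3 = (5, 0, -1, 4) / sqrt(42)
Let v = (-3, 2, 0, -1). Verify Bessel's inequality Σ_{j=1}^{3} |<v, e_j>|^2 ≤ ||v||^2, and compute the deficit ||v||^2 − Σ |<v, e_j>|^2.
Σ |<v, e_j>|^2 = 195/14; ||v||^2 = 14; deficit = 1/14

Write each e_j = u_j / sqrt(<u_j, u_j>) where u_j is the displayed integer vector. Then <v, e_j> = <v, u_j> / sqrt(<u_j, u_j>), so |<v, e_j>|^2 = <v, u_j>^2 / <u_j, u_j>.
Coefficients: <v, e_1> = -8/sqrt(16), <v, e_2> = 4/sqrt(12), <v, e_3> = -19/sqrt(42).
Square and sum: Σ |<v, e_j>|^2 = 195/14.
Compute ||v||^2 = v·v = 14.
Deficit = 14 − 195/14 = 1/14 ≥ 0, confirming Bessel's inequality. (The deficit equals ||v − Σ <v,e_j> e_j||^2, the squared distance from v to span{e_j}.)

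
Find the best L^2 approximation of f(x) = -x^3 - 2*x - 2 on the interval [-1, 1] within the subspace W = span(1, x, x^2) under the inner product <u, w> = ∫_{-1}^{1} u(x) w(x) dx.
g(x) = -13*x/5 - 2

The best approximation g ∈ W is the orthogonal projection of f onto W. Writing g = a_0 + a_1 x + a_2 x^2, the coefficients solve the normal equations G · a = b where
  G_{ij} = <φ_i, φ_j> and b_i = <f, φ_i>, with φ_0 = 1, φ_1 = x, φ_2 = x^2.
G =
  [2, 0, 2/3]
  [0, 2/3, 0]
  [2/3, 0, 2/5],
b = (-4, -26/15, -4/3).
Solving gives a_0 = -2, a_1 = -13/5, a_2 = 0, so
  g(x) = -13*x/5 - 2.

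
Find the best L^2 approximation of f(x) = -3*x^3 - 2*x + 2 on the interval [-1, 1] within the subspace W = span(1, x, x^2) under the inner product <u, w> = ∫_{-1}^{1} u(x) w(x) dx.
g(x) = 2 - 19*x/5

The best approximation g ∈ W is the orthogonal projection of f onto W. Writing g = a_0 + a_1 x + a_2 x^2, the coefficients solve the normal equations G · a = b where
  G_{ij} = <φ_i, φ_j> and b_i = <f, φ_i>, with φ_0 = 1, φ_1 = x, φ_2 = x^2.
G =
  [2, 0, 2/3]
  [0, 2/3, 0]
  [2/3, 0, 2/5],
b = (4, -38/15, 4/3).
Solving gives a_0 = 2, a_1 = -19/5, a_2 = 0, so
  g(x) = 2 - 19*x/5.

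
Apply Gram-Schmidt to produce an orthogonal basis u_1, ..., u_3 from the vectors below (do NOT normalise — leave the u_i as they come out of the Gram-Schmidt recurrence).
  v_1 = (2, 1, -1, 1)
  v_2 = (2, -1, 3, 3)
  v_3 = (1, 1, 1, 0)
Orthogonal basis:
  u_1 = (2, 1, -1, 1)
  u_2 = (8/7, -10/7, 24/7, 18/7)
  u_3 = (5/19, 35/38, 15/19, -25/38)

Apply the Gram-Schmidt recurrence
  u_1 = v_1
  u_i = v_i − Σ_{j<i} ((v_i · u_j) / (u_j · u_j)) · u_j.

Step by step this gives:
  u_1 = (2, 1, -1, 1)
  u_2 = (8/7, -10/7, 24/7, 18/7)
  u_3 = (5/19, 35/38, 15/19, -25/38)

Orthogonality check:
  u_2 · u_1 = 0 (should be 0)
  u_3 · u_1 = 0 (should be 0)
  u_3 · u_2 = 0 (should be 0)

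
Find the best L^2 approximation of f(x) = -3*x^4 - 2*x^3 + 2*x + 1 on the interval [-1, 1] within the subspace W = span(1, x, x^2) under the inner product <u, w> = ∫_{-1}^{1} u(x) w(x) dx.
g(x) = -18*x^2/7 + 4*x/5 + 44/35

The best approximation g ∈ W is the orthogonal projection of f onto W. Writing g = a_0 + a_1 x + a_2 x^2, the coefficients solve the normal equations G · a = b where
  G_{ij} = <φ_i, φ_j> and b_i = <f, φ_i>, with φ_0 = 1, φ_1 = x, φ_2 = x^2.
G =
  [2, 0, 2/3]
  [0, 2/3, 0]
  [2/3, 0, 2/5],
b = (4/5, 8/15, -4/21).
Solving gives a_0 = 44/35, a_1 = 4/5, a_2 = -18/7, so
  g(x) = -18*x^2/7 + 4*x/5 + 44/35.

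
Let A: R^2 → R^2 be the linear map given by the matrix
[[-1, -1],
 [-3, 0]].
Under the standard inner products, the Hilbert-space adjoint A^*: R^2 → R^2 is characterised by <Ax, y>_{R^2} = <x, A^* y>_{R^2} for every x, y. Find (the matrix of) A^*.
A^* = A^T =
[[-1, -3],
 [-1, 0]]

For real matrices with standard dot products, the defining identity <Ax, y> = <x, A^* y> gives (Ax)^T y = x^T (A^*) y, i.e. x^T A^T y = x^T (A^*) y. Since this holds for all x, y, we must have A^* = A^T. Therefore
A^* =
[[-1, -3],
 [-1, 0]].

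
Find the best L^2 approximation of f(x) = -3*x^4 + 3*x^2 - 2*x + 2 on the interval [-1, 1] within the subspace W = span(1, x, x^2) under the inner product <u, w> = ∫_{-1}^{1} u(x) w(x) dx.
g(x) = 3*x^2/7 - 2*x + 79/35

The best approximation g ∈ W is the orthogonal projection of f onto W. Writing g = a_0 + a_1 x + a_2 x^2, the coefficients solve the normal equations G · a = b where
  G_{ij} = <φ_i, φ_j> and b_i = <f, φ_i>, with φ_0 = 1, φ_1 = x, φ_2 = x^2.
G =
  [2, 0, 2/3]
  [0, 2/3, 0]
  [2/3, 0, 2/5],
b = (24/5, -4/3, 176/105).
Solving gives a_0 = 79/35, a_1 = -2, a_2 = 3/7, so
  g(x) = 3*x^2/7 - 2*x + 79/35.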